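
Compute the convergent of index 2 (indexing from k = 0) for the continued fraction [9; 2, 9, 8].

180/19

Using pₖ = aₖpₖ₋₁ + pₖ₋₂, qₖ = aₖqₖ₋₁ + qₖ₋₂ (with p₋₁=1, p₋₂=0, q₋₁=0, q₋₂=1):
  k=0: a=9, p=9, q=1
  k=1: a=2, p=19, q=2
  k=2: a=9, p=180, q=19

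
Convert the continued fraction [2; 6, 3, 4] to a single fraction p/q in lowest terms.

Fold from the inside: start with 4/1.
  3 + 1/4 = 13/4
  6 + 4/13 = 82/13
  2 + 13/82 = 177/82

177/82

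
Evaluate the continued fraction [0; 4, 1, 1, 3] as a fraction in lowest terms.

Fold from the inside: start with 3/1.
  1 + 1/3 = 4/3
  1 + 3/4 = 7/4
  4 + 4/7 = 32/7
  0 + 7/32 = 7/32

7/32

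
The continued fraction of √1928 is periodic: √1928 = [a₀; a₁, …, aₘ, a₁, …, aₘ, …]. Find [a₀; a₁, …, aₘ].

[43; 1, 9, 1, 86]

a₀ = ⌊√1928⌋ = 43.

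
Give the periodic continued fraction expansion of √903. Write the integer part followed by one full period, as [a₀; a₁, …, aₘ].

[30; 20, 60]

a₀ = ⌊√903⌋ = 30.
With m₀=0, d₀=1 and mₖ₊₁ = dₖaₖ − mₖ, dₖ₊₁ = (n − mₖ₊₁²)/dₖ, aₖ₊₁ = ⌊(a₀+mₖ₊₁)/dₖ₊₁⌋:
  k=1: m=30, d=3, a=20
  k=2: m=30, d=1, a=60
d=1 and a=2a₀=60 at k=2, so the next step gives (m, d) = (30, 3) again — its k=1 value — and the period has length 2.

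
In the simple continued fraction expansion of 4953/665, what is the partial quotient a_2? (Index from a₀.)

4

4953 = 7·665 + 298   →  a_0 = 7
665 = 2·298 + 69   →  a_1 = 2
298 = 4·69 + 22   →  a_2 = 4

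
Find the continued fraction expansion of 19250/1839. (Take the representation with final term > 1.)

[10; 2, 7, 4, 2, 2, 5]

19250 = 10*1839 + 860
1839 = 2*860 + 119
860 = 7*119 + 27
119 = 4*27 + 11
27 = 2*11 + 5
11 = 2*5 + 1
5 = 5*1 + 0  (stop)
So 19250/1839 = [10; 2, 7, 4, 2, 2, 5].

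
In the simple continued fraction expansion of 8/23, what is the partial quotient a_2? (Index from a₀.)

1

8 = 0·23 + 8   →  a_0 = 0
23 = 2·8 + 7   →  a_1 = 2
8 = 1·7 + 1   →  a_2 = 1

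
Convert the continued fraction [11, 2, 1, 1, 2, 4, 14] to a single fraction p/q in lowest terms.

Fold from the inside: start with 14/1.
  4 + 1/14 = 57/14
  2 + 14/57 = 128/57
  1 + 57/128 = 185/128
  1 + 128/185 = 313/185
  2 + 185/313 = 811/313
  11 + 313/811 = 9234/811

9234/811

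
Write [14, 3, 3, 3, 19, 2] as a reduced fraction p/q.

18694/1307

Fold from the inside: start with 2/1.
  19 + 1/2 = 39/2
  3 + 2/39 = 119/39
  3 + 39/119 = 396/119
  3 + 119/396 = 1307/396
  14 + 396/1307 = 18694/1307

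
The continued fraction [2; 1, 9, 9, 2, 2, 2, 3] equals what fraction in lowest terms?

Using pₖ = aₖpₖ₋₁ + pₖ₋₂ and qₖ = aₖqₖ₋₁ + qₖ₋₂:
  k=0: a=2, p=2, q=1
  k=1: a=1, p=3, q=1
  k=2: a=9, p=29, q=10
  k=3: a=9, p=264, q=91
  k=4: a=2, p=557, q=192
  k=5: a=2, p=1378, q=475
  k=6: a=2, p=3313, q=1142
  k=7: a=3, p=11317, q=3901

11317/3901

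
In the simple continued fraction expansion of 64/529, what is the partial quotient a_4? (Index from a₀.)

3

64 = 0·529 + 64   →  a_0 = 0
529 = 8·64 + 17   →  a_1 = 8
64 = 3·17 + 13   →  a_2 = 3
17 = 1·13 + 4   →  a_3 = 1
13 = 3·4 + 1   →  a_4 = 3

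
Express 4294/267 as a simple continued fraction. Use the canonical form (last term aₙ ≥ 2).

[16; 12, 7, 3]

4294 = 16·267 + 22
267 = 12·22 + 3
22 = 7·3 + 1
3 = 3·1 + 0  (stop)
So 4294/267 = [16; 12, 7, 3].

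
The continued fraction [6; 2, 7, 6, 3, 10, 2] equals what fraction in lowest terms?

Fold from the inside: start with 2/1.
  10 + 1/2 = 21/2
  3 + 2/21 = 65/21
  6 + 21/65 = 411/65
  7 + 65/411 = 2942/411
  2 + 411/2942 = 6295/2942
  6 + 2942/6295 = 40712/6295

40712/6295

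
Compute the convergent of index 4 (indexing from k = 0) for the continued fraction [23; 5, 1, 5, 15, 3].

12304/531

Using pₖ = aₖpₖ₋₁ + pₖ₋₂, qₖ = aₖqₖ₋₁ + qₖ₋₂ (with p₋₁=1, p₋₂=0, q₋₁=0, q₋₂=1):
  k=0: a=23, p=23, q=1
  k=1: a=5, p=116, q=5
  k=2: a=1, p=139, q=6
  k=3: a=5, p=811, q=35
  k=4: a=15, p=12304, q=531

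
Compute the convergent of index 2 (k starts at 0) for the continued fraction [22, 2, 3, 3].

Using pₖ = aₖpₖ₋₁ + pₖ₋₂, qₖ = aₖqₖ₋₁ + qₖ₋₂ (with p₋₁=1, p₋₂=0, q₋₁=0, q₋₂=1):
  k=0: a=22, p=22, q=1
  k=1: a=2, p=45, q=2
  k=2: a=3, p=157, q=7

157/7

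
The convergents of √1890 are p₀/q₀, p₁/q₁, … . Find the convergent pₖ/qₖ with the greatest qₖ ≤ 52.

826/19

√1890 = [43; 2, 9, 6, 9, 2, 86, …] (period length 6).
Convergents:
  p_0/q_0 = 43/1
  p_1/q_1 = 87/2
  p_2/q_2 = 826/19
  p_3/q_3 = 5043/116
q_2 = 19 ≤ 52 < 116 = q_3, so the answer is 826/19.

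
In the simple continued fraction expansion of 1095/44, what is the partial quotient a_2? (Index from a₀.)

1095 = 24·44 + 39   →  a_0 = 24
44 = 1·39 + 5   →  a_1 = 1
39 = 7·5 + 4   →  a_2 = 7

7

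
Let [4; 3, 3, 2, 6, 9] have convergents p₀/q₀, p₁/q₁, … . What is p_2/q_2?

Using pₖ = aₖpₖ₋₁ + pₖ₋₂, qₖ = aₖqₖ₋₁ + qₖ₋₂ (with p₋₁=1, p₋₂=0, q₋₁=0, q₋₂=1):
  k=0: a=4, p=4, q=1
  k=1: a=3, p=13, q=3
  k=2: a=3, p=43, q=10

43/10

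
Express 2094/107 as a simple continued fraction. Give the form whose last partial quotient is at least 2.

2094 = 19*107 + 61
107 = 1*61 + 46
61 = 1*46 + 15
46 = 3*15 + 1
15 = 15*1 + 0  (stop)
So 2094/107 = [19; 1, 1, 3, 15].

[19; 1, 1, 3, 15]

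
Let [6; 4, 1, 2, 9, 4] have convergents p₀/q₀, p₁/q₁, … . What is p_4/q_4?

Using pₖ = aₖpₖ₋₁ + pₖ₋₂, qₖ = aₖqₖ₋₁ + qₖ₋₂ (with p₋₁=1, p₋₂=0, q₋₁=0, q₋₂=1):
  k=0: a=6, p=6, q=1
  k=1: a=4, p=25, q=4
  k=2: a=1, p=31, q=5
  k=3: a=2, p=87, q=14
  k=4: a=9, p=814, q=131

814/131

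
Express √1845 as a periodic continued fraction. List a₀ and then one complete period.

a₀ = ⌊√1845⌋ = 42.
With m₀=0, d₀=1 and mₖ₊₁ = dₖaₖ − mₖ, dₖ₊₁ = (n − mₖ₊₁²)/dₖ, aₖ₊₁ = ⌊(a₀+mₖ₊₁)/dₖ₊₁⌋:
  k=1: m=42, d=81, a=1
  k=2: m=39, d=4, a=20
  k=3: m=41, d=41, a=2
  k=4: m=41, d=4, a=20
  k=5: m=39, d=81, a=1
  k=6: m=42, d=1, a=84
d=1 and a=2a₀=84 at k=6, so the next step gives (m, d) = (42, 81) again — its k=1 value — and the period has length 6.

[42; 1, 20, 2, 20, 1, 84]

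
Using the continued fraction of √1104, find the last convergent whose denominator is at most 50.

731/22

√1104 = [33; 4, 2, 2, 2, 4, 66, …] (period length 6).
Convergents:
  p_0/q_0 = 33/1
  p_1/q_1 = 133/4
  p_2/q_2 = 299/9
  p_3/q_3 = 731/22
  p_4/q_4 = 1761/53
q_3 = 22 ≤ 50 < 53 = q_4, so the answer is 731/22.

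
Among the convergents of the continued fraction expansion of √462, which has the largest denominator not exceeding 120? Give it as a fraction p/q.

√462 = [21; 2, 42, …] (period length 2).
Convergents:
  p_0/q_0 = 21/1
  p_1/q_1 = 43/2
  p_2/q_2 = 1827/85
  p_3/q_3 = 3697/172
q_2 = 85 ≤ 120 < 172 = q_3, so the answer is 1827/85.

1827/85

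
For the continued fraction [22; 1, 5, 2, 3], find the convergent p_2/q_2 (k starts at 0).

Using pₖ = aₖpₖ₋₁ + pₖ₋₂, qₖ = aₖqₖ₋₁ + qₖ₋₂ (with p₋₁=1, p₋₂=0, q₋₁=0, q₋₂=1):
  k=0: a=22, p=22, q=1
  k=1: a=1, p=23, q=1
  k=2: a=5, p=137, q=6

137/6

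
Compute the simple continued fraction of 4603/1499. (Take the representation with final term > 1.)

[3; 14, 7, 15]

4603 = 3·1499 + 106
1499 = 14·106 + 15
106 = 7·15 + 1
15 = 15·1 + 0  (stop)
So 4603/1499 = [3; 14, 7, 15].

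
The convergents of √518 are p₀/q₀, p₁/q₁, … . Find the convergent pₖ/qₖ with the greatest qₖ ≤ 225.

√518 = [22; 1, 3, 6, 3, 1, 44, …] (period length 6).
Convergents:
  p_0/q_0 = 22/1
  p_1/q_1 = 23/1
  p_2/q_2 = 91/4
  p_3/q_3 = 569/25
  p_4/q_4 = 1798/79
  p_5/q_5 = 2367/104
  p_6/q_6 = 105946/4655
q_5 = 104 ≤ 225 < 4655 = q_6, so the answer is 2367/104.

2367/104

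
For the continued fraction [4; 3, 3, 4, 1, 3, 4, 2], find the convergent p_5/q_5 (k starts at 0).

Using pₖ = aₖpₖ₋₁ + pₖ₋₂, qₖ = aₖqₖ₋₁ + qₖ₋₂ (with p₋₁=1, p₋₂=0, q₋₁=0, q₋₂=1):
  k=0: a=4, p=4, q=1
  k=1: a=3, p=13, q=3
  k=2: a=3, p=43, q=10
  k=3: a=4, p=185, q=43
  k=4: a=1, p=228, q=53
  k=5: a=3, p=869, q=202

869/202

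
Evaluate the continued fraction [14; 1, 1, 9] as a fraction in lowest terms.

276/19

Using pₖ = aₖpₖ₋₁ + pₖ₋₂ and qₖ = aₖqₖ₋₁ + qₖ₋₂:
  k=0: a=14, p=14, q=1
  k=1: a=1, p=15, q=1
  k=2: a=1, p=29, q=2
  k=3: a=9, p=276, q=19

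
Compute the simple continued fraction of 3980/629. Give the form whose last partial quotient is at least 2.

3980 = 6·629 + 206
629 = 3·206 + 11
206 = 18·11 + 8
11 = 1·8 + 3
8 = 2·3 + 2
3 = 1·2 + 1
2 = 2·1 + 0  (stop)
So 3980/629 = [6; 3, 18, 1, 2, 1, 2].

[6; 3, 18, 1, 2, 1, 2]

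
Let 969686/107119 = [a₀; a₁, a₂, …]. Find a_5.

969686 = 9·107119 + 5615   →  a_0 = 9
107119 = 19·5615 + 434   →  a_1 = 19
5615 = 12·434 + 407   →  a_2 = 12
434 = 1·407 + 27   →  a_3 = 1
407 = 15·27 + 2   →  a_4 = 15
27 = 13·2 + 1   →  a_5 = 13

13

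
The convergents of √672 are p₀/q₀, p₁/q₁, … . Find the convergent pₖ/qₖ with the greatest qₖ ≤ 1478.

17498/675

√672 = [25; 1, 11, 1, 50, …] (period length 4).
Convergents:
  p_0/q_0 = 25/1
  p_1/q_1 = 26/1
  p_2/q_2 = 311/12
  p_3/q_3 = 337/13
  p_4/q_4 = 17161/662
  p_5/q_5 = 17498/675
  p_6/q_6 = 209639/8087
q_5 = 675 ≤ 1478 < 8087 = q_6, so the answer is 17498/675.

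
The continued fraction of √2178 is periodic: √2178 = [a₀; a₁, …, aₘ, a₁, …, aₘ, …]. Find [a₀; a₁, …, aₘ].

[46; 1, 2, 46, 2, 1, 92]

a₀ = ⌊√2178⌋ = 46.
With m₀=0, d₀=1 and mₖ₊₁ = dₖaₖ − mₖ, dₖ₊₁ = (n − mₖ₊₁²)/dₖ, aₖ₊₁ = ⌊(a₀+mₖ₊₁)/dₖ₊₁⌋:
  k=1: m=46, d=62, a=1
  k=2: m=16, d=31, a=2
  k=3: m=46, d=2, a=46
  k=4: m=46, d=31, a=2
  k=5: m=16, d=62, a=1
  k=6: m=46, d=1, a=92
d=1 and a=2a₀=92 at k=6, so the next step gives (m, d) = (46, 62) again — its k=1 value — and the period has length 6.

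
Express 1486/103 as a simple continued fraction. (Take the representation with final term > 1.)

[14; 2, 2, 1, 14]

1486 = 14×103 + 44
103 = 2×44 + 15
44 = 2×15 + 14
15 = 1×14 + 1
14 = 14×1 + 0  (stop)
So 1486/103 = [14; 2, 2, 1, 14].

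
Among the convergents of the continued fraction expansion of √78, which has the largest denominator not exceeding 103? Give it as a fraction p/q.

892/101

√78 = [8; 1, 4, 1, 16, …] (period length 4).
Convergents:
  p_0/q_0 = 8/1
  p_1/q_1 = 9/1
  p_2/q_2 = 44/5
  p_3/q_3 = 53/6
  p_4/q_4 = 892/101
  p_5/q_5 = 945/107
q_4 = 101 ≤ 103 < 107 = q_5, so the answer is 892/101.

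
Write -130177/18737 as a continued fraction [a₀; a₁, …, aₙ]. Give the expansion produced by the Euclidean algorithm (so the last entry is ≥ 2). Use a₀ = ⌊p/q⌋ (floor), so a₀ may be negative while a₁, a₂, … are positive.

[-7; 19, 12, 2, 3, 11]

-130177 = -7·18737 + 982
18737 = 19·982 + 79
982 = 12·79 + 34
79 = 2·34 + 11
34 = 3·11 + 1
11 = 11·1 + 0  (stop)
So -130177/18737 = [-7; 19, 12, 2, 3, 11].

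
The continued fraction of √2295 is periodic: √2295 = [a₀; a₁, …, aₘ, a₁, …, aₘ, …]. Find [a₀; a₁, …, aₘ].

a₀ = ⌊√2295⌋ = 47.

[47; 1, 9, 1, 1, 1, 9, 1, 94]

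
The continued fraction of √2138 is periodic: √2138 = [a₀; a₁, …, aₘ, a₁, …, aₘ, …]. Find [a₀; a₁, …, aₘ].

a₀ = ⌊√2138⌋ = 46.
With m₀=0, d₀=1 and mₖ₊₁ = dₖaₖ − mₖ, dₖ₊₁ = (n − mₖ₊₁²)/dₖ, aₖ₊₁ = ⌊(a₀+mₖ₊₁)/dₖ₊₁⌋:
  k=1: m=46, d=22, a=4
  k=2: m=42, d=17, a=5
  k=3: m=43, d=17, a=5
  k=4: m=42, d=22, a=4
  k=5: m=46, d=1, a=92
d=1 and a=2a₀=92 at k=5, so the next step gives (m, d) = (46, 22) again — its k=1 value — and the period has length 5.

[46; 4, 5, 5, 4, 92]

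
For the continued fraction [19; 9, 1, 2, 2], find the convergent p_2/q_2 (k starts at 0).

Using pₖ = aₖpₖ₋₁ + pₖ₋₂, qₖ = aₖqₖ₋₁ + qₖ₋₂ (with p₋₁=1, p₋₂=0, q₋₁=0, q₋₂=1):
  k=0: a=19, p=19, q=1
  k=1: a=9, p=172, q=9
  k=2: a=1, p=191, q=10

191/10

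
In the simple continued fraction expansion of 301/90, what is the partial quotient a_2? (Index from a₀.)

301 = 3·90 + 31   →  a_0 = 3
90 = 2·31 + 28   →  a_1 = 2
31 = 1·28 + 3   →  a_2 = 1

1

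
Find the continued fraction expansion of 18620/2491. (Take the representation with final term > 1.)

[7; 2, 9, 2, 6, 2, 4]

18620 = 7×2491 + 1183
2491 = 2×1183 + 125
1183 = 9×125 + 58
125 = 2×58 + 9
58 = 6×9 + 4
9 = 2×4 + 1
4 = 4×1 + 0  (stop)
So 18620/2491 = [7; 2, 9, 2, 6, 2, 4].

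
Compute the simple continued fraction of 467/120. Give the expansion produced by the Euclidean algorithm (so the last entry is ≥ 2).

[3; 1, 8, 4, 3]

467 = 3·120 + 107
120 = 1·107 + 13
107 = 8·13 + 3
13 = 4·3 + 1
3 = 3·1 + 0  (stop)
So 467/120 = [3; 1, 8, 4, 3].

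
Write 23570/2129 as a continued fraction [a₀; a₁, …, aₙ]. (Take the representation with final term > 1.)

23570 = 11·2129 + 151
2129 = 14·151 + 15
151 = 10·15 + 1
15 = 15·1 + 0  (stop)
So 23570/2129 = [11; 14, 10, 15].

[11; 14, 10, 15]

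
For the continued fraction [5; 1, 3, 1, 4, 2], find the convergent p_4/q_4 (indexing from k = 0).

Using pₖ = aₖpₖ₋₁ + pₖ₋₂, qₖ = aₖqₖ₋₁ + qₖ₋₂ (with p₋₁=1, p₋₂=0, q₋₁=0, q₋₂=1):
  k=0: a=5, p=5, q=1
  k=1: a=1, p=6, q=1
  k=2: a=3, p=23, q=4
  k=3: a=1, p=29, q=5
  k=4: a=4, p=139, q=24

139/24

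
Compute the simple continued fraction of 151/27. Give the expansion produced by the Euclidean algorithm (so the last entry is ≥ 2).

151 = 5×27 + 16
27 = 1×16 + 11
16 = 1×11 + 5
11 = 2×5 + 1
5 = 5×1 + 0  (stop)
So 151/27 = [5; 1, 1, 2, 5].

[5; 1, 1, 2, 5]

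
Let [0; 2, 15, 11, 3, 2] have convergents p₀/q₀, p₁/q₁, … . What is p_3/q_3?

Using pₖ = aₖpₖ₋₁ + pₖ₋₂, qₖ = aₖqₖ₋₁ + qₖ₋₂ (with p₋₁=1, p₋₂=0, q₋₁=0, q₋₂=1):
  k=0: a=0, p=0, q=1
  k=1: a=2, p=1, q=2
  k=2: a=15, p=15, q=31
  k=3: a=11, p=166, q=343

166/343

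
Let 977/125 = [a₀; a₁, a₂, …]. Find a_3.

977 = 7·125 + 102   →  a_0 = 7
125 = 1·102 + 23   →  a_1 = 1
102 = 4·23 + 10   →  a_2 = 4
23 = 2·10 + 3   →  a_3 = 2

2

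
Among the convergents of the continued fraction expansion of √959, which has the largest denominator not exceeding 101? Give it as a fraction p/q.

√959 = [30; 1, 29, 1, 60, …] (period length 4).
Convergents:
  p_0/q_0 = 30/1
  p_1/q_1 = 31/1
  p_2/q_2 = 929/30
  p_3/q_3 = 960/31
  p_4/q_4 = 58529/1890
q_3 = 31 ≤ 101 < 1890 = q_4, so the answer is 960/31.

960/31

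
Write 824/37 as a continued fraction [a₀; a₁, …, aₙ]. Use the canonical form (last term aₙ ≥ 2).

[22; 3, 1, 2, 3]

824 = 22×37 + 10
37 = 3×10 + 7
10 = 1×7 + 3
7 = 2×3 + 1
3 = 3×1 + 0  (stop)
So 824/37 = [22; 3, 1, 2, 3].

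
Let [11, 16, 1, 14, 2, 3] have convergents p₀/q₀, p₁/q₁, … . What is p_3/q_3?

2809/254

Using pₖ = aₖpₖ₋₁ + pₖ₋₂, qₖ = aₖqₖ₋₁ + qₖ₋₂ (with p₋₁=1, p₋₂=0, q₋₁=0, q₋₂=1):
  k=0: a=11, p=11, q=1
  k=1: a=16, p=177, q=16
  k=2: a=1, p=188, q=17
  k=3: a=14, p=2809, q=254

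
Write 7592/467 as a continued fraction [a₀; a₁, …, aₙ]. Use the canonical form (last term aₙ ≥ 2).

[16; 3, 1, 8, 4, 3]

7592 = 16×467 + 120
467 = 3×120 + 107
120 = 1×107 + 13
107 = 8×13 + 3
13 = 4×3 + 1
3 = 3×1 + 0  (stop)
So 7592/467 = [16; 3, 1, 8, 4, 3].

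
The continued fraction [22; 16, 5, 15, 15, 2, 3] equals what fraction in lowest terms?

Fold from the inside: start with 3/1.
  2 + 1/3 = 7/3
  15 + 3/7 = 108/7
  15 + 7/108 = 1627/108
  5 + 108/1627 = 8243/1627
  16 + 1627/8243 = 133515/8243
  22 + 8243/133515 = 2945573/133515

2945573/133515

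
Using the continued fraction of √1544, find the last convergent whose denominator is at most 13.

275/7

√1544 = [39; 3, 2, 2, 9, 2, 2, 3, 78, …] (period length 8).
Convergents:
  p_0/q_0 = 39/1
  p_1/q_1 = 118/3
  p_2/q_2 = 275/7
  p_3/q_3 = 668/17
q_2 = 7 ≤ 13 < 17 = q_3, so the answer is 275/7.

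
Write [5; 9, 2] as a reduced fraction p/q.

97/19

Fold from the inside: start with 2/1.
  9 + 1/2 = 19/2
  5 + 2/19 = 97/19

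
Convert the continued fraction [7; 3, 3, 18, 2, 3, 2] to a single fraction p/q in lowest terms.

21887/2998

Using pₖ = aₖpₖ₋₁ + pₖ₋₂ and qₖ = aₖqₖ₋₁ + qₖ₋₂:
  k=0: a=7, p=7, q=1
  k=1: a=3, p=22, q=3
  k=2: a=3, p=73, q=10
  k=3: a=18, p=1336, q=183
  k=4: a=2, p=2745, q=376
  k=5: a=3, p=9571, q=1311
  k=6: a=2, p=21887, q=2998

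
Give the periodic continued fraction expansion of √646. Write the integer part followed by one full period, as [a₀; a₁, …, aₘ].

a₀ = ⌊√646⌋ = 25.
With m₀=0, d₀=1 and mₖ₊₁ = dₖaₖ − mₖ, dₖ₊₁ = (n − mₖ₊₁²)/dₖ, aₖ₊₁ = ⌊(a₀+mₖ₊₁)/dₖ₊₁⌋:
  k=1: m=25, d=21, a=2
  k=2: m=17, d=17, a=2
  k=3: m=17, d=21, a=2
  k=4: m=25, d=1, a=50
d=1 and a=2a₀=50 at k=4, so the next step gives (m, d) = (25, 21) again — its k=1 value — and the period has length 4.

[25; 2, 2, 2, 50]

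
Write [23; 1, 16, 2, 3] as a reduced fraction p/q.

Fold from the inside: start with 3/1.
  2 + 1/3 = 7/3
  16 + 3/7 = 115/7
  1 + 7/115 = 122/115
  23 + 115/122 = 2921/122

2921/122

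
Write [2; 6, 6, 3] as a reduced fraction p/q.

253/117

Using pₖ = aₖpₖ₋₁ + pₖ₋₂ and qₖ = aₖqₖ₋₁ + qₖ₋₂:
  k=0: a=2, p=2, q=1
  k=1: a=6, p=13, q=6
  k=2: a=6, p=80, q=37
  k=3: a=3, p=253, q=117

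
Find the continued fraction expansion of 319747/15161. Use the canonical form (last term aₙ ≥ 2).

[21; 11, 10, 8, 2, 3, 2]

319747 = 21*15161 + 1366
15161 = 11*1366 + 135
1366 = 10*135 + 16
135 = 8*16 + 7
16 = 2*7 + 2
7 = 3*2 + 1
2 = 2*1 + 0  (stop)
So 319747/15161 = [21; 11, 10, 8, 2, 3, 2].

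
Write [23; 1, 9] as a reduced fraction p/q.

239/10

Using pₖ = aₖpₖ₋₁ + pₖ₋₂ and qₖ = aₖqₖ₋₁ + qₖ₋₂:
  k=0: a=23, p=23, q=1
  k=1: a=1, p=24, q=1
  k=2: a=9, p=239, q=10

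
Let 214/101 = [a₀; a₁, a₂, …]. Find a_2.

2

214 = 2·101 + 12   →  a_0 = 2
101 = 8·12 + 5   →  a_1 = 8
12 = 2·5 + 2   →  a_2 = 2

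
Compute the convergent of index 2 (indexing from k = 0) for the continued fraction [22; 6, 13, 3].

1751/79

Using pₖ = aₖpₖ₋₁ + pₖ₋₂, qₖ = aₖqₖ₋₁ + qₖ₋₂ (with p₋₁=1, p₋₂=0, q₋₁=0, q₋₂=1):
  k=0: a=22, p=22, q=1
  k=1: a=6, p=133, q=6
  k=2: a=13, p=1751, q=79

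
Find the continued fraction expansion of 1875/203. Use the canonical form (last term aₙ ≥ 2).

1875 = 9*203 + 48
203 = 4*48 + 11
48 = 4*11 + 4
11 = 2*4 + 3
4 = 1*3 + 1
3 = 3*1 + 0  (stop)
So 1875/203 = [9; 4, 4, 2, 1, 3].

[9; 4, 4, 2, 1, 3]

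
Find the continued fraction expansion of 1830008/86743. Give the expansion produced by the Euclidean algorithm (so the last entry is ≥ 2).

1830008 = 21×86743 + 8405
86743 = 10×8405 + 2693
8405 = 3×2693 + 326
2693 = 8×326 + 85
326 = 3×85 + 71
85 = 1×71 + 14
71 = 5×14 + 1
14 = 14×1 + 0  (stop)
So 1830008/86743 = [21; 10, 3, 8, 3, 1, 5, 14].

[21; 10, 3, 8, 3, 1, 5, 14]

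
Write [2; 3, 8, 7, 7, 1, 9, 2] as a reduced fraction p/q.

Using pₖ = aₖpₖ₋₁ + pₖ₋₂ and qₖ = aₖqₖ₋₁ + qₖ₋₂:
  k=0: a=2, p=2, q=1
  k=1: a=3, p=7, q=3
  k=2: a=8, p=58, q=25
  k=3: a=7, p=413, q=178
  k=4: a=7, p=2949, q=1271
  k=5: a=1, p=3362, q=1449
  k=6: a=9, p=33207, q=14312
  k=7: a=2, p=69776, q=30073

69776/30073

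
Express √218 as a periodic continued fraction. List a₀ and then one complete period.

[14; 1, 3, 3, 1, 28]

a₀ = ⌊√218⌋ = 14.
With m₀=0, d₀=1 and mₖ₊₁ = dₖaₖ − mₖ, dₖ₊₁ = (n − mₖ₊₁²)/dₖ, aₖ₊₁ = ⌊(a₀+mₖ₊₁)/dₖ₊₁⌋:
  k=1: m=14, d=22, a=1
  k=2: m=8, d=7, a=3
  k=3: m=13, d=7, a=3
  k=4: m=8, d=22, a=1
  k=5: m=14, d=1, a=28
d=1 and a=2a₀=28 at k=5, so the next step gives (m, d) = (14, 22) again — its k=1 value — and the period has length 5.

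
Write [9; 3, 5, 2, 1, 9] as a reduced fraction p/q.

Using pₖ = aₖpₖ₋₁ + pₖ₋₂ and qₖ = aₖqₖ₋₁ + qₖ₋₂:
  k=0: a=9, p=9, q=1
  k=1: a=3, p=28, q=3
  k=2: a=5, p=149, q=16
  k=3: a=2, p=326, q=35
  k=4: a=1, p=475, q=51
  k=5: a=9, p=4601, q=494

4601/494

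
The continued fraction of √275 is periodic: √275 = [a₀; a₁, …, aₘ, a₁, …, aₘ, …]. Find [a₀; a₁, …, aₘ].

a₀ = ⌊√275⌋ = 16.
With m₀=0, d₀=1 and mₖ₊₁ = dₖaₖ − mₖ, dₖ₊₁ = (n − mₖ₊₁²)/dₖ, aₖ₊₁ = ⌊(a₀+mₖ₊₁)/dₖ₊₁⌋:
  k=1: m=16, d=19, a=1
  k=2: m=3, d=14, a=1
  k=3: m=11, d=11, a=2
  k=4: m=11, d=14, a=1
  k=5: m=3, d=19, a=1
  k=6: m=16, d=1, a=32
d=1 and a=2a₀=32 at k=6, so the next step gives (m, d) = (16, 19) again — its k=1 value — and the period has length 6.

[16; 1, 1, 2, 1, 1, 32]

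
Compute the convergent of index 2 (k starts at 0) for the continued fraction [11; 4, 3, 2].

Using pₖ = aₖpₖ₋₁ + pₖ₋₂, qₖ = aₖqₖ₋₁ + qₖ₋₂ (with p₋₁=1, p₋₂=0, q₋₁=0, q₋₂=1):
  k=0: a=11, p=11, q=1
  k=1: a=4, p=45, q=4
  k=2: a=3, p=146, q=13

146/13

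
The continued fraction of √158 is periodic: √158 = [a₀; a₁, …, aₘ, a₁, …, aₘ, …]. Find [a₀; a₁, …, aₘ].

[12; 1, 1, 3, 12, 3, 1, 1, 24]

a₀ = ⌊√158⌋ = 12.
With m₀=0, d₀=1 and mₖ₊₁ = dₖaₖ − mₖ, dₖ₊₁ = (n − mₖ₊₁²)/dₖ, aₖ₊₁ = ⌊(a₀+mₖ₊₁)/dₖ₊₁⌋:
  k=1: m=12, d=14, a=1
  k=2: m=2, d=11, a=1
  k=3: m=9, d=7, a=3
  k=4: m=12, d=2, a=12
  k=5: m=12, d=7, a=3
  k=6: m=9, d=11, a=1
  k=7: m=2, d=14, a=1
  k=8: m=12, d=1, a=24
d=1 and a=2a₀=24 at k=8, so the next step gives (m, d) = (12, 14) again — its k=1 value — and the period has length 8.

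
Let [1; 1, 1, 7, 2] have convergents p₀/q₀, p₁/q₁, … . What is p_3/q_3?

Using pₖ = aₖpₖ₋₁ + pₖ₋₂, qₖ = aₖqₖ₋₁ + qₖ₋₂ (with p₋₁=1, p₋₂=0, q₋₁=0, q₋₂=1):
  k=0: a=1, p=1, q=1
  k=1: a=1, p=2, q=1
  k=2: a=1, p=3, q=2
  k=3: a=7, p=23, q=15

23/15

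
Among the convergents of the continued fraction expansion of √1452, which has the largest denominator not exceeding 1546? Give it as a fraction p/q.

27550/723

√1452 = [38; 9, 1, 1, 18, 1, 1, 9, 76, …] (period length 8).
Convergents:
  p_0/q_0 = 38/1
  p_1/q_1 = 343/9
  p_2/q_2 = 381/10
  p_3/q_3 = 724/19
  p_4/q_4 = 13413/352
  p_5/q_5 = 14137/371
  p_6/q_6 = 27550/723
  p_7/q_7 = 262087/6878
q_6 = 723 ≤ 1546 < 6878 = q_7, so the answer is 27550/723.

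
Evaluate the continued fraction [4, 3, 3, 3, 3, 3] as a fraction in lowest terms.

Using pₖ = aₖpₖ₋₁ + pₖ₋₂ and qₖ = aₖqₖ₋₁ + qₖ₋₂:
  k=0: a=4, p=4, q=1
  k=1: a=3, p=13, q=3
  k=2: a=3, p=43, q=10
  k=3: a=3, p=142, q=33
  k=4: a=3, p=469, q=109
  k=5: a=3, p=1549, q=360

1549/360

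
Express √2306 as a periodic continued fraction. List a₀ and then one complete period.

[48; 48, 96]

a₀ = ⌊√2306⌋ = 48.
With m₀=0, d₀=1 and mₖ₊₁ = dₖaₖ − mₖ, dₖ₊₁ = (n − mₖ₊₁²)/dₖ, aₖ₊₁ = ⌊(a₀+mₖ₊₁)/dₖ₊₁⌋:
  k=1: m=48, d=2, a=48
  k=2: m=48, d=1, a=96
d=1 and a=2a₀=96 at k=2, so the next step gives (m, d) = (48, 2) again — its k=1 value — and the period has length 2.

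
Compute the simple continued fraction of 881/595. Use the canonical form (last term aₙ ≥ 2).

881 = 1·595 + 286
595 = 2·286 + 23
286 = 12·23 + 10
23 = 2·10 + 3
10 = 3·3 + 1
3 = 3·1 + 0  (stop)
So 881/595 = [1; 2, 12, 2, 3, 3].

[1; 2, 12, 2, 3, 3]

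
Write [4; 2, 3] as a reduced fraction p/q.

31/7

Fold from the inside: start with 3/1.
  2 + 1/3 = 7/3
  4 + 3/7 = 31/7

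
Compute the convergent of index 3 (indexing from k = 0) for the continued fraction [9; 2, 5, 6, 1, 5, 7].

643/68

Using pₖ = aₖpₖ₋₁ + pₖ₋₂, qₖ = aₖqₖ₋₁ + qₖ₋₂ (with p₋₁=1, p₋₂=0, q₋₁=0, q₋₂=1):
  k=0: a=9, p=9, q=1
  k=1: a=2, p=19, q=2
  k=2: a=5, p=104, q=11
  k=3: a=6, p=643, q=68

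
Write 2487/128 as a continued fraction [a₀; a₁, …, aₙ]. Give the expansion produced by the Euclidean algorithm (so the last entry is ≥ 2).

[19; 2, 3, 18]

2487 = 19*128 + 55
128 = 2*55 + 18
55 = 3*18 + 1
18 = 18*1 + 0  (stop)
So 2487/128 = [19; 2, 3, 18].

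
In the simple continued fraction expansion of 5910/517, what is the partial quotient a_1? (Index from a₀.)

5910 = 11·517 + 223   →  a_0 = 11
517 = 2·223 + 71   →  a_1 = 2

2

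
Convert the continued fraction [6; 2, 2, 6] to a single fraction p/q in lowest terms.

Fold from the inside: start with 6/1.
  2 + 1/6 = 13/6
  2 + 6/13 = 32/13
  6 + 13/32 = 205/32

205/32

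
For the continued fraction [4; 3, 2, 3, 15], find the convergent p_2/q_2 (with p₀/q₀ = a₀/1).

Using pₖ = aₖpₖ₋₁ + pₖ₋₂, qₖ = aₖqₖ₋₁ + qₖ₋₂ (with p₋₁=1, p₋₂=0, q₋₁=0, q₋₂=1):
  k=0: a=4, p=4, q=1
  k=1: a=3, p=13, q=3
  k=2: a=2, p=30, q=7

30/7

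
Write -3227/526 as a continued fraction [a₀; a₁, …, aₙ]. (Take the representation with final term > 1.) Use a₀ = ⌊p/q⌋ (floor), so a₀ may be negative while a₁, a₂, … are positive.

[-7; 1, 6, 2, 2, 4, 3]

-3227 = -7*526 + 455
526 = 1*455 + 71
455 = 6*71 + 29
71 = 2*29 + 13
29 = 2*13 + 3
13 = 4*3 + 1
3 = 3*1 + 0  (stop)
So -3227/526 = [-7; 1, 6, 2, 2, 4, 3].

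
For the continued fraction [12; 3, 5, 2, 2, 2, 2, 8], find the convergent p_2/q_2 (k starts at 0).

197/16

Using pₖ = aₖpₖ₋₁ + pₖ₋₂, qₖ = aₖqₖ₋₁ + qₖ₋₂ (with p₋₁=1, p₋₂=0, q₋₁=0, q₋₂=1):
  k=0: a=12, p=12, q=1
  k=1: a=3, p=37, q=3
  k=2: a=5, p=197, q=16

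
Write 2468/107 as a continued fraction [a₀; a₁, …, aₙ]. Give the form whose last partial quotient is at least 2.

[23; 15, 3, 2]

2468 = 23*107 + 7
107 = 15*7 + 2
7 = 3*2 + 1
2 = 2*1 + 0  (stop)
So 2468/107 = [23; 15, 3, 2].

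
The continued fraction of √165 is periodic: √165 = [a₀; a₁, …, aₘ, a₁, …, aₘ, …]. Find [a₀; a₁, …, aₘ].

[12; 1, 5, 2, 5, 1, 24]

a₀ = ⌊√165⌋ = 12.
With m₀=0, d₀=1 and mₖ₊₁ = dₖaₖ − mₖ, dₖ₊₁ = (n − mₖ₊₁²)/dₖ, aₖ₊₁ = ⌊(a₀+mₖ₊₁)/dₖ₊₁⌋:
  k=1: m=12, d=21, a=1
  k=2: m=9, d=4, a=5
  k=3: m=11, d=11, a=2
  k=4: m=11, d=4, a=5
  k=5: m=9, d=21, a=1
  k=6: m=12, d=1, a=24
d=1 and a=2a₀=24 at k=6, so the next step gives (m, d) = (12, 21) again — its k=1 value — and the period has length 6.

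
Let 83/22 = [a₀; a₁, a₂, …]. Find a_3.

2

83 = 3·22 + 17   →  a_0 = 3
22 = 1·17 + 5   →  a_1 = 1
17 = 3·5 + 2   →  a_2 = 3
5 = 2·2 + 1   →  a_3 = 2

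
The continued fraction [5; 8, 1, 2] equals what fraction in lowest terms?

Fold from the inside: start with 2/1.
  1 + 1/2 = 3/2
  8 + 2/3 = 26/3
  5 + 3/26 = 133/26

133/26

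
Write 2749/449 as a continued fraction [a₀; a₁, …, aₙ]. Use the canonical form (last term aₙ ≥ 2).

2749 = 6×449 + 55
449 = 8×55 + 9
55 = 6×9 + 1
9 = 9×1 + 0  (stop)
So 2749/449 = [6; 8, 6, 9].

[6; 8, 6, 9]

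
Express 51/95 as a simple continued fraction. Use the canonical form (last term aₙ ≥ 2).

51 = 0×95 + 51
95 = 1×51 + 44
51 = 1×44 + 7
44 = 6×7 + 2
7 = 3×2 + 1
2 = 2×1 + 0  (stop)
So 51/95 = [0; 1, 1, 6, 3, 2].

[0; 1, 1, 6, 3, 2]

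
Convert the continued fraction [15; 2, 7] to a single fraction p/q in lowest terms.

232/15

Fold from the inside: start with 7/1.
  2 + 1/7 = 15/7
  15 + 7/15 = 232/15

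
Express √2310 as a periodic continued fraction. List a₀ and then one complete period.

[48; 16, 96]

a₀ = ⌊√2310⌋ = 48.
With m₀=0, d₀=1 and mₖ₊₁ = dₖaₖ − mₖ, dₖ₊₁ = (n − mₖ₊₁²)/dₖ, aₖ₊₁ = ⌊(a₀+mₖ₊₁)/dₖ₊₁⌋:
  k=1: m=48, d=6, a=16
  k=2: m=48, d=1, a=96
d=1 and a=2a₀=96 at k=2, so the next step gives (m, d) = (48, 6) again — its k=1 value — and the period has length 2.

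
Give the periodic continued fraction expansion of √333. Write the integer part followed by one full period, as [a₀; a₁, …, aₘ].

a₀ = ⌊√333⌋ = 18.
With m₀=0, d₀=1 and mₖ₊₁ = dₖaₖ − mₖ, dₖ₊₁ = (n − mₖ₊₁²)/dₖ, aₖ₊₁ = ⌊(a₀+mₖ₊₁)/dₖ₊₁⌋:
  k=1: m=18, d=9, a=4
  k=2: m=18, d=1, a=36
d=1 and a=2a₀=36 at k=2, so the next step gives (m, d) = (18, 9) again — its k=1 value — and the period has length 2.

[18; 4, 36]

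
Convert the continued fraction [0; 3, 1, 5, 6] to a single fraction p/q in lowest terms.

37/142

Fold from the inside: start with 6/1.
  5 + 1/6 = 31/6
  1 + 6/31 = 37/31
  3 + 31/37 = 142/37
  0 + 37/142 = 37/142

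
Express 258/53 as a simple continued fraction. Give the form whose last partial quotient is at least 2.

258 = 4×53 + 46
53 = 1×46 + 7
46 = 6×7 + 4
7 = 1×4 + 3
4 = 1×3 + 1
3 = 3×1 + 0  (stop)
So 258/53 = [4; 1, 6, 1, 1, 3].

[4; 1, 6, 1, 1, 3]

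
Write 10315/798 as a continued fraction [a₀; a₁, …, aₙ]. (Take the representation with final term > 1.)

10315 = 12×798 + 739
798 = 1×739 + 59
739 = 12×59 + 31
59 = 1×31 + 28
31 = 1×28 + 3
28 = 9×3 + 1
3 = 3×1 + 0  (stop)
So 10315/798 = [12; 1, 12, 1, 1, 9, 3].

[12; 1, 12, 1, 1, 9, 3]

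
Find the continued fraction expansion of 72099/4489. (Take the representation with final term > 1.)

72099 = 16×4489 + 275
4489 = 16×275 + 89
275 = 3×89 + 8
89 = 11×8 + 1
8 = 8×1 + 0  (stop)
So 72099/4489 = [16; 16, 3, 11, 8].

[16; 16, 3, 11, 8]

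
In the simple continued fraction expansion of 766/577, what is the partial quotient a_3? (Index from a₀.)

1

766 = 1·577 + 189   →  a_0 = 1
577 = 3·189 + 10   →  a_1 = 3
189 = 18·10 + 9   →  a_2 = 18
10 = 1·9 + 1   →  a_3 = 1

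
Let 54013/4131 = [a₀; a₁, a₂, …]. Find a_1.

13

54013 = 13·4131 + 310   →  a_0 = 13
4131 = 13·310 + 101   →  a_1 = 13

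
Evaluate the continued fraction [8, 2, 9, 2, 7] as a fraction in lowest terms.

Fold from the inside: start with 7/1.
  2 + 1/7 = 15/7
  9 + 7/15 = 142/15
  2 + 15/142 = 299/142
  8 + 142/299 = 2534/299

2534/299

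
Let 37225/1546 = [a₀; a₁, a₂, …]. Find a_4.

37225 = 24·1546 + 121   →  a_0 = 24
1546 = 12·121 + 94   →  a_1 = 12
121 = 1·94 + 27   →  a_2 = 1
94 = 3·27 + 13   →  a_3 = 3
27 = 2·13 + 1   →  a_4 = 2

2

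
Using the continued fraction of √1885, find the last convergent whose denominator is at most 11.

√1885 = [43; 2, 2, 2, 86, …] (period length 4).
Convergents:
  p_0/q_0 = 43/1
  p_1/q_1 = 87/2
  p_2/q_2 = 217/5
  p_3/q_3 = 521/12
q_2 = 5 ≤ 11 < 12 = q_3, so the answer is 217/5.

217/5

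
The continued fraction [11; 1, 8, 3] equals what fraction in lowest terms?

333/28

Using pₖ = aₖpₖ₋₁ + pₖ₋₂ and qₖ = aₖqₖ₋₁ + qₖ₋₂:
  k=0: a=11, p=11, q=1
  k=1: a=1, p=12, q=1
  k=2: a=8, p=107, q=9
  k=3: a=3, p=333, q=28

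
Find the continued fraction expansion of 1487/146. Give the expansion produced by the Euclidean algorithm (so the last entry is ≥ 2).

1487 = 10×146 + 27
146 = 5×27 + 11
27 = 2×11 + 5
11 = 2×5 + 1
5 = 5×1 + 0  (stop)
So 1487/146 = [10; 5, 2, 2, 5].

[10; 5, 2, 2, 5]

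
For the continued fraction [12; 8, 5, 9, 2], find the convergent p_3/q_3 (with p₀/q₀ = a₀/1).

4570/377

Using pₖ = aₖpₖ₋₁ + pₖ₋₂, qₖ = aₖqₖ₋₁ + qₖ₋₂ (with p₋₁=1, p₋₂=0, q₋₁=0, q₋₂=1):
  k=0: a=12, p=12, q=1
  k=1: a=8, p=97, q=8
  k=2: a=5, p=497, q=41
  k=3: a=9, p=4570, q=377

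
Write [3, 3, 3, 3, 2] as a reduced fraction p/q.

Fold from the inside: start with 2/1.
  3 + 1/2 = 7/2
  3 + 2/7 = 23/7
  3 + 7/23 = 76/23
  3 + 23/76 = 251/76

251/76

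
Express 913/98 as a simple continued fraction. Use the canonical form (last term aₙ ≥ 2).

[9; 3, 6, 5]

913 = 9·98 + 31
98 = 3·31 + 5
31 = 6·5 + 1
5 = 5·1 + 0  (stop)
So 913/98 = [9; 3, 6, 5].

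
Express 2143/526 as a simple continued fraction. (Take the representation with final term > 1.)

[4; 13, 2, 19]

2143 = 4×526 + 39
526 = 13×39 + 19
39 = 2×19 + 1
19 = 19×1 + 0  (stop)
So 2143/526 = [4; 13, 2, 19].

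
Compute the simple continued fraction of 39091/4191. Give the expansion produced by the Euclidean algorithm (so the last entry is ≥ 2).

[9; 3, 18, 3, 2, 2, 4]

39091 = 9·4191 + 1372
4191 = 3·1372 + 75
1372 = 18·75 + 22
75 = 3·22 + 9
22 = 2·9 + 4
9 = 2·4 + 1
4 = 4·1 + 0  (stop)
So 39091/4191 = [9; 3, 18, 3, 2, 2, 4].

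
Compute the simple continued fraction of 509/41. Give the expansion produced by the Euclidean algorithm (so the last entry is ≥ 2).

[12; 2, 2, 2, 3]

509 = 12·41 + 17
41 = 2·17 + 7
17 = 2·7 + 3
7 = 2·3 + 1
3 = 3·1 + 0  (stop)
So 509/41 = [12; 2, 2, 2, 3].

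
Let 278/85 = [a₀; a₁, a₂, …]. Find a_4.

3

278 = 3·85 + 23   →  a_0 = 3
85 = 3·23 + 16   →  a_1 = 3
23 = 1·16 + 7   →  a_2 = 1
16 = 2·7 + 2   →  a_3 = 2
7 = 3·2 + 1   →  a_4 = 3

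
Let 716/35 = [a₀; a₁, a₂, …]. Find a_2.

5

716 = 20·35 + 16   →  a_0 = 20
35 = 2·16 + 3   →  a_1 = 2
16 = 5·3 + 1   →  a_2 = 5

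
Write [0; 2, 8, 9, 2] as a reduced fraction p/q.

Fold from the inside: start with 2/1.
  9 + 1/2 = 19/2
  8 + 2/19 = 154/19
  2 + 19/154 = 327/154
  0 + 154/327 = 154/327

154/327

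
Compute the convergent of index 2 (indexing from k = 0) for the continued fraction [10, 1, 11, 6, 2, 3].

Using pₖ = aₖpₖ₋₁ + pₖ₋₂, qₖ = aₖqₖ₋₁ + qₖ₋₂ (with p₋₁=1, p₋₂=0, q₋₁=0, q₋₂=1):
  k=0: a=10, p=10, q=1
  k=1: a=1, p=11, q=1
  k=2: a=11, p=131, q=12

131/12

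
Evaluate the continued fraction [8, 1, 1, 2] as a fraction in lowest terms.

Using pₖ = aₖpₖ₋₁ + pₖ₋₂ and qₖ = aₖqₖ₋₁ + qₖ₋₂:
  k=0: a=8, p=8, q=1
  k=1: a=1, p=9, q=1
  k=2: a=1, p=17, q=2
  k=3: a=2, p=43, q=5

43/5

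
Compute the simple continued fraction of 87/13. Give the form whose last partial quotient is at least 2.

87 = 6×13 + 9
13 = 1×9 + 4
9 = 2×4 + 1
4 = 4×1 + 0  (stop)
So 87/13 = [6; 1, 2, 4].

[6; 1, 2, 4]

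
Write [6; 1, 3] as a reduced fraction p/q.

Using pₖ = aₖpₖ₋₁ + pₖ₋₂ and qₖ = aₖqₖ₋₁ + qₖ₋₂:
  k=0: a=6, p=6, q=1
  k=1: a=1, p=7, q=1
  k=2: a=3, p=27, q=4

27/4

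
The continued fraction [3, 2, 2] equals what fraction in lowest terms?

Using pₖ = aₖpₖ₋₁ + pₖ₋₂ and qₖ = aₖqₖ₋₁ + qₖ₋₂:
  k=0: a=3, p=3, q=1
  k=1: a=2, p=7, q=2
  k=2: a=2, p=17, q=5

17/5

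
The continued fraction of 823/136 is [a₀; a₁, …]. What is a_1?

823 = 6·136 + 7   →  a_0 = 6
136 = 19·7 + 3   →  a_1 = 19

19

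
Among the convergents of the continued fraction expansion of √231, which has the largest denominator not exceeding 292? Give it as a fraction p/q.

2295/151

√231 = [15; 5, 30, …] (period length 2).
Convergents:
  p_0/q_0 = 15/1
  p_1/q_1 = 76/5
  p_2/q_2 = 2295/151
  p_3/q_3 = 11551/760
q_2 = 151 ≤ 292 < 760 = q_3, so the answer is 2295/151.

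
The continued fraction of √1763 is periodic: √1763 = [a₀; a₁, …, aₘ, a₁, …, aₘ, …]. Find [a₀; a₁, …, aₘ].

[41; 1, 82]

a₀ = ⌊√1763⌋ = 41.
With m₀=0, d₀=1 and mₖ₊₁ = dₖaₖ − mₖ, dₖ₊₁ = (n − mₖ₊₁²)/dₖ, aₖ₊₁ = ⌊(a₀+mₖ₊₁)/dₖ₊₁⌋:
  k=1: m=41, d=82, a=1
  k=2: m=41, d=1, a=82
d=1 and a=2a₀=82 at k=2, so the next step gives (m, d) = (41, 82) again — its k=1 value — and the period has length 2.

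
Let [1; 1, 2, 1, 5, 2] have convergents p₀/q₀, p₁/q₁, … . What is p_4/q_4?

40/23

Using pₖ = aₖpₖ₋₁ + pₖ₋₂, qₖ = aₖqₖ₋₁ + qₖ₋₂ (with p₋₁=1, p₋₂=0, q₋₁=0, q₋₂=1):
  k=0: a=1, p=1, q=1
  k=1: a=1, p=2, q=1
  k=2: a=2, p=5, q=3
  k=3: a=1, p=7, q=4
  k=4: a=5, p=40, q=23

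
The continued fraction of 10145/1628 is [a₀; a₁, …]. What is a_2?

3

10145 = 6·1628 + 377   →  a_0 = 6
1628 = 4·377 + 120   →  a_1 = 4
377 = 3·120 + 17   →  a_2 = 3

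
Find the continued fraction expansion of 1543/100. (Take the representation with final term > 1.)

1543 = 15×100 + 43
100 = 2×43 + 14
43 = 3×14 + 1
14 = 14×1 + 0  (stop)
So 1543/100 = [15; 2, 3, 14].

[15; 2, 3, 14]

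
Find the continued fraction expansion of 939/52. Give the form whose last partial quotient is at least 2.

[18; 17, 3]

939 = 18*52 + 3
52 = 17*3 + 1
3 = 3*1 + 0  (stop)
So 939/52 = [18; 17, 3].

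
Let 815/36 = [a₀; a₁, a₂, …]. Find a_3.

815 = 22·36 + 23   →  a_0 = 22
36 = 1·23 + 13   →  a_1 = 1
23 = 1·13 + 10   →  a_2 = 1
13 = 1·10 + 3   →  a_3 = 1

1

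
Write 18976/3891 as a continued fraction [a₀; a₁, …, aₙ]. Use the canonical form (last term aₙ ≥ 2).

[4; 1, 7, 8, 8, 2, 3]

18976 = 4×3891 + 3412
3891 = 1×3412 + 479
3412 = 7×479 + 59
479 = 8×59 + 7
59 = 8×7 + 3
7 = 2×3 + 1
3 = 3×1 + 0  (stop)
So 18976/3891 = [4; 1, 7, 8, 8, 2, 3].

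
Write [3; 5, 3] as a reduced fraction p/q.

Fold from the inside: start with 3/1.
  5 + 1/3 = 16/3
  3 + 3/16 = 51/16

51/16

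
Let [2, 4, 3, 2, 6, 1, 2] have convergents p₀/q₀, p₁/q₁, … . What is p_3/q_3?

Using pₖ = aₖpₖ₋₁ + pₖ₋₂, qₖ = aₖqₖ₋₁ + qₖ₋₂ (with p₋₁=1, p₋₂=0, q₋₁=0, q₋₂=1):
  k=0: a=2, p=2, q=1
  k=1: a=4, p=9, q=4
  k=2: a=3, p=29, q=13
  k=3: a=2, p=67, q=30

67/30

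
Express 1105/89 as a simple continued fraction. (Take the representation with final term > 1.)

1105 = 12×89 + 37
89 = 2×37 + 15
37 = 2×15 + 7
15 = 2×7 + 1
7 = 7×1 + 0  (stop)
So 1105/89 = [12; 2, 2, 2, 7].

[12; 2, 2, 2, 7]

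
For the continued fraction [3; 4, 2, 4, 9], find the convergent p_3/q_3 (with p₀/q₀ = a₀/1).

129/40

Using pₖ = aₖpₖ₋₁ + pₖ₋₂, qₖ = aₖqₖ₋₁ + qₖ₋₂ (with p₋₁=1, p₋₂=0, q₋₁=0, q₋₂=1):
  k=0: a=3, p=3, q=1
  k=1: a=4, p=13, q=4
  k=2: a=2, p=29, q=9
  k=3: a=4, p=129, q=40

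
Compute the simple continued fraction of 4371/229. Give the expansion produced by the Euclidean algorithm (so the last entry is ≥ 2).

4371 = 19×229 + 20
229 = 11×20 + 9
20 = 2×9 + 2
9 = 4×2 + 1
2 = 2×1 + 0  (stop)
So 4371/229 = [19; 11, 2, 4, 2].

[19; 11, 2, 4, 2]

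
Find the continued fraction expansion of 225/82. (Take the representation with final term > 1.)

225 = 2·82 + 61
82 = 1·61 + 21
61 = 2·21 + 19
21 = 1·19 + 2
19 = 9·2 + 1
2 = 2·1 + 0  (stop)
So 225/82 = [2; 1, 2, 1, 9, 2].

[2; 1, 2, 1, 9, 2]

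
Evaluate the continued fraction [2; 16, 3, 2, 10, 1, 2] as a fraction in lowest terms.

7823/3795

Using pₖ = aₖpₖ₋₁ + pₖ₋₂ and qₖ = aₖqₖ₋₁ + qₖ₋₂:
  k=0: a=2, p=2, q=1
  k=1: a=16, p=33, q=16
  k=2: a=3, p=101, q=49
  k=3: a=2, p=235, q=114
  k=4: a=10, p=2451, q=1189
  k=5: a=1, p=2686, q=1303
  k=6: a=2, p=7823, q=3795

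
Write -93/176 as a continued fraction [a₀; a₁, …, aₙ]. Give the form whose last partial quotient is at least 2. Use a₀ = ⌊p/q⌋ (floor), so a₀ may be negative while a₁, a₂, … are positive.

-93 = -1×176 + 83
176 = 2×83 + 10
83 = 8×10 + 3
10 = 3×3 + 1
3 = 3×1 + 0  (stop)
So -93/176 = [-1; 2, 8, 3, 3].

[-1; 2, 8, 3, 3]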